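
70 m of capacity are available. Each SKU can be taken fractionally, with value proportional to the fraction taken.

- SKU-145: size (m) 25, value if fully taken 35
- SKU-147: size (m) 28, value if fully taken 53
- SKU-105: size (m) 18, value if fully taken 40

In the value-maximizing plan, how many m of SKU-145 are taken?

24

Sort by value density: SKU-105 40/18≈2.22, SKU-147 53/28≈1.89, SKU-145 35/25≈1.4.
SKU-105: take in full, 18 m for value 40 — 52 left.
SKU-147: take in full, 28 m for value 53 — 24 left.
24 m left: a 24/25 share of SKU-145 gives 35×24/25 = 33.6.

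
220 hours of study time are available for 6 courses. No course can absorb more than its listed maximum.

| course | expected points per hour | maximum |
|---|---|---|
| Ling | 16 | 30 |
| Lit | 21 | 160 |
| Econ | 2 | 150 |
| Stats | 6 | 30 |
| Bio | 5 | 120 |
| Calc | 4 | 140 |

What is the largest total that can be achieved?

4020

Highest expected points per hour first: Lit 21 > Ling 16 > Stats 6 > Bio 5 > Calc 4 > Econ 2.
Lit: +160 to 160 (cap) ; 60 left.
Ling: +30 to 30 (cap) ; 30 left.
Give Stats 30 to hit its cap of 30 ; 0 left.
Total = 16×30 + 21×160 + 6×30 = 4020.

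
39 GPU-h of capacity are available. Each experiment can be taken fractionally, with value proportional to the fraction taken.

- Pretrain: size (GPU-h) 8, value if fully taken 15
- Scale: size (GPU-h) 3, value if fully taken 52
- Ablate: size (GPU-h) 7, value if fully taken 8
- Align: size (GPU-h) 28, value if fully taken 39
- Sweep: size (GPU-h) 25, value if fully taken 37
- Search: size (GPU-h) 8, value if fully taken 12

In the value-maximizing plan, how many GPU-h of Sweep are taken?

Sort by value density: Scale 52/3≈17.3, Pretrain 15/8≈1.88, Search 12/8≈1.5, Sweep 37/25≈1.48, Align 39/28≈1.39, Ablate 8/7≈1.14.
All 3 GPU-h of Scale fit (value 52) — 36 remain.
Take all of Pretrain (8 GPU-h, value 15) — 28 GPU-h left.
Take all of Search (8 GPU-h, value 12) — 20 GPU-h left.
20 GPU-h left: a 20/25 share of Sweep gives 37×20/25 = 29.6.

20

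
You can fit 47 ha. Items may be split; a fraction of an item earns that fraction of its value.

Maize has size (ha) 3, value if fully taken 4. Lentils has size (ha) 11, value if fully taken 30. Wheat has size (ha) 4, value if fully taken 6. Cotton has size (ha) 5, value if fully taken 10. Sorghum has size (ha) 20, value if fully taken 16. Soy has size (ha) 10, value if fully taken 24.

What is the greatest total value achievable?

Rank by value-to-size ratio: Lentils 30/11≈2.73, Soy 24/10≈2.4, Cotton 10/5≈2, Wheat 6/4≈1.5, Maize 4/3≈1.33, Sorghum 16/20≈0.8.
Lentils: take in full, 11 ha for value 30 → 36 left.
Take all of Soy (10 ha, value 24) → 26 ha left.
All 5 ha of Cotton fit (value 10) → 21 remain.
All 4 ha of Wheat fit (value 6) → 17 remain.
Take all of Maize (3 ha, value 4) → 14 ha left.
Fill the last 14 ha with part of Sorghum: 14/20 of it earns 11.2.
Total value = 85.2.

85.2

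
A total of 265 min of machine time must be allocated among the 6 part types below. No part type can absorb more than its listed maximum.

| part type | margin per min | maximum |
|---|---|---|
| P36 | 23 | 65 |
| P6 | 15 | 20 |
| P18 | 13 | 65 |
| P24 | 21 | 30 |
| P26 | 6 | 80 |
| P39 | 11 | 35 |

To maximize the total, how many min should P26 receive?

Highest margin per min first: P36 23 > P24 21 > P6 15 > P18 13 > P39 11 > P26 6.
P36 takes 65 to reach its cap of 65 → 200 left.
Give P24 30 to hit its cap of 30 → 170 left.
Give P6 20 to hit its cap of 20 → 150 left.
P18: +65 to 65 (cap) → 85 left.
Give P39 35 to hit its cap of 35 → 50 left.
Only 50 left; P26 takes them to reach 50.

50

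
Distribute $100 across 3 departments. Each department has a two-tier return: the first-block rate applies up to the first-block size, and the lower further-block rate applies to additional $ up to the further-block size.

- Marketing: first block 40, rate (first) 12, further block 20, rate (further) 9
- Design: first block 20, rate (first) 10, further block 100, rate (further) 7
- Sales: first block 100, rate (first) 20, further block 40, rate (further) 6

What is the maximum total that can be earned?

2000

Order all 6 blocks by rate: Sales/T1 20 > Marketing/T1 12 > Design/T1 10 > Marketing/T2 9 > Design/T2 7 > Sales/T2 6.
Sales/T1 (20): +100 ; 0 left.
Total = 20×100 = 2000.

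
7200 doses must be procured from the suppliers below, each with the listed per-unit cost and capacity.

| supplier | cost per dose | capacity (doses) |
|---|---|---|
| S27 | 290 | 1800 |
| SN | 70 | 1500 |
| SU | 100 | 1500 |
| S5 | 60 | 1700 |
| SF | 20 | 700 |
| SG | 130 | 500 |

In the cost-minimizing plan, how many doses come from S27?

Use suppliers in increasing cost order.
SF (20): use full 700 ; 6500 doses to go.
Take 1700 from S5 at 60 ; need 4800 more.
Take 1500 from SN at 70 ; need 3300 more.
SU at 100: take all 1500 doses ; 1800 still needed.
Take 500 from SG at 130 ; need 1300 more.
S27 (290): take the remaining 1300 ; done.

1300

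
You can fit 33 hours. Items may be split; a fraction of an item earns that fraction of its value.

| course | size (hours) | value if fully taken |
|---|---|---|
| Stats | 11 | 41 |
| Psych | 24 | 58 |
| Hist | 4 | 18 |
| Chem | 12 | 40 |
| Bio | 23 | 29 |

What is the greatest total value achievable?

113.5

Rank by value-to-size ratio: Hist 18/4≈4.5, Stats 41/11≈3.73, Chem 40/12≈3.33, Psych 58/24≈2.42, Bio 29/23≈1.26.
All 4 hours of Hist fit (value 18) → 29 remain.
Take all of Stats (11 hours, value 41) → 18 hours left.
All 12 hours of Chem fit (value 40) → 6 remain.
Only 6 hours remain; take 6/24 of Psych for value 58×6/24 = 14.5.
Total value = 113.5.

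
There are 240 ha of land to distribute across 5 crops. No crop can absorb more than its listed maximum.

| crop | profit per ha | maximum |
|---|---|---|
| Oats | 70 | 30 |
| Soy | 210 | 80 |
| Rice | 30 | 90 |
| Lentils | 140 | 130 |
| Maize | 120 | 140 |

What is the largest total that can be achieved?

38600

Order the crops by profit per ha: Soy 210 > Lentils 140 > Maize 120 > Oats 70 > Rice 30.
Soy: +80 to 80 (cap) — 160 left.
Lentils takes 130 to reach its cap of 130 — 30 left.
Maize: +30 (room for 140) → 30. Pool exhausted.
Total = 210×80 + 140×130 + 120×30 = 38600.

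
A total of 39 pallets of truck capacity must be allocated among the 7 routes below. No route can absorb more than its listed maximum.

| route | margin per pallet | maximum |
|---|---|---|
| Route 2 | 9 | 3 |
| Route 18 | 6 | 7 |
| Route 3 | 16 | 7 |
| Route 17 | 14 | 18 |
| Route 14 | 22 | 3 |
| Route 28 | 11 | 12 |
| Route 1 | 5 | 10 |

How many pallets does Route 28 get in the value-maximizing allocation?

11

Order the routes by margin per pallet: Route 14 22 > Route 3 16 > Route 17 14 > Route 28 11 > Route 2 9 > Route 18 6 > Route 1 5.
Route 14 takes 3 to reach its cap of 3 — 36 left.
Give Route 3 7 to hit its cap of 7 — 29 left.
Route 17: +18 to 18 (cap) — 11 left.
Only 11 left; Route 28 takes them to reach 11.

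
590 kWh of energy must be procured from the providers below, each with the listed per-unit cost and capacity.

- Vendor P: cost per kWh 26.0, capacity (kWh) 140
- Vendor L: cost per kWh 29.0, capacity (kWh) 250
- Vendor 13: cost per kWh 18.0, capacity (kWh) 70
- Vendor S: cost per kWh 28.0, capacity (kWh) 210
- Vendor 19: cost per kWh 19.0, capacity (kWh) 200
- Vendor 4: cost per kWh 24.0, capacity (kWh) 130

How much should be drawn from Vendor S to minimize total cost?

50

Fill from the cheapest provider first.
Vendor 13 at 18.0: take all 70 kWh ; 520 still needed.
Vendor 19 at 19.0: take all 200 kWh ; 320 still needed.
Vendor 4 (24.0): use full 130 ; 190 kWh to go.
Vendor P at 26.0: take all 140 kWh ; 50 still needed.
Vendor S (28.0): take the remaining 50 ; done.
Vendor L: unused.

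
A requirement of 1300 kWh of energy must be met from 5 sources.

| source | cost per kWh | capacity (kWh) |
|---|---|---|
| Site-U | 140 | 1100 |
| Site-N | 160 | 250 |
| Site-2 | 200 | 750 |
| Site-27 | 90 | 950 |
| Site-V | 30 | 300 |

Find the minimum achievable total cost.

Cheapest first:
Site-V at 30: take all 300 kWh → 1000 still needed.
Site-27 (90): use full 950 → 50 kWh to go.
Site-U at 140: take 50 of its 1100 → requirement met.
Site-N, Site-2: unused.
Cost = 300×30 + 950×90 + 50×140 = 101500.

101500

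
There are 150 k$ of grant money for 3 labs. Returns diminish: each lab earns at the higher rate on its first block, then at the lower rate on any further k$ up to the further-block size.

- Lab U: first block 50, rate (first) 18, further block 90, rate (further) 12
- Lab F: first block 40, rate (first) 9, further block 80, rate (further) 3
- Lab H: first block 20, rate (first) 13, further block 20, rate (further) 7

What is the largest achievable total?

2120

Treat each block as its own option and order by rate: Lab U/tier1 18 > Lab H/tier1 13 > Lab U/tier2 12 > Lab F/tier1 9 > Lab H/tier2 7 > Lab F/tier2 3.
Lab U tier1 at 18: fill all 50 ; 100 left.
Lab H tier1 at 13: fill all 20 ; 80 left.
Lab U tier2 at 12: only 80 left, fill 80.
Total = 18×50 + 13×20 + 12×80 = 2120.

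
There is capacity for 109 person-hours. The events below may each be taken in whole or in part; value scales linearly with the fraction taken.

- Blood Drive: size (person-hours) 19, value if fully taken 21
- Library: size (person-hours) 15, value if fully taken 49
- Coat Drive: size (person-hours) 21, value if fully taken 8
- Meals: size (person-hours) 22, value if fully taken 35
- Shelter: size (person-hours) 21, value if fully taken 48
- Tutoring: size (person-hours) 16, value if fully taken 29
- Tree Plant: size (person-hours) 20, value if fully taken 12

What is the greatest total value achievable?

191.6

Sort by value density: Library 49/15≈3.27, Shelter 48/21≈2.29, Tutoring 29/16≈1.81, Meals 35/22≈1.59, Blood Drive 21/19≈1.11, Tree Plant 12/20≈0.6, Coat Drive 8/21≈0.381.
All 15 person-hours of Library fit (value 49) ; 94 remain.
All 21 person-hours of Shelter fit (value 48) ; 73 remain.
Take all of Tutoring (16 person-hours, value 29) ; 57 person-hours left.
All 22 person-hours of Meals fit (value 35) ; 35 remain.
Take all of Blood Drive (19 person-hours, value 21) ; 16 person-hours left.
16 person-hours left: a 16/20 share of Tree Plant gives 12×16/20 = 9.6.
Total value = 191.6.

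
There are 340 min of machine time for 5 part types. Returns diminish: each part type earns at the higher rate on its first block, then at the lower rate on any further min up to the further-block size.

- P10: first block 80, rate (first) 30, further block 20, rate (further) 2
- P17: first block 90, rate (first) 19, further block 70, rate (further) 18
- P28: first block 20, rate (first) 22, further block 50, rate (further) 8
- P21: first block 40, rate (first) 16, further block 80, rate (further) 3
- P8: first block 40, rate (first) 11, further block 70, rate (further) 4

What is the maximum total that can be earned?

6890

Rank every tier by rate: P10/tier1 30 > P28/tier1 22 > P17/tier1 19 > P17/tier2 18 > P21/tier1 16 > P8/tier1 11 > P28/tier2 8 > P8/tier2 4 > P21/tier2 3 > P10/tier2 2.
P10/tier1 (30): +80 ; 260 left.
Fill P28 tier1 block (20 at 22) ; 240 left.
P17/tier1 (19): +90 ; 150 left.
P17/tier2 (18): +70 ; 80 left.
Fill P21 tier1 block (40 at 16) ; 40 left.
P8 tier1 at 11: fill all 40 ; 0 left.
Total = 30×80 + 22×20 + 19×90 + 18×70 + 16×40 + 11×40 = 6890.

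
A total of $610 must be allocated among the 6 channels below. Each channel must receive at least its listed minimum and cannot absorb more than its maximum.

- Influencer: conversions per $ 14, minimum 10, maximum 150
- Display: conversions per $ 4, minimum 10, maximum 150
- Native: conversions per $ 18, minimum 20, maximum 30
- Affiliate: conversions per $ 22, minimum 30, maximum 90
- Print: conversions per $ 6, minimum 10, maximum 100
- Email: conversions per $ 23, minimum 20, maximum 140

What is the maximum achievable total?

Meeting every minimum uses 10+10+20+30+10+20 = 100 $, leaving 510.
Order the channels by conversions per $: Email 23 > Affiliate 22 > Native 18 > Influencer 14 > Print 6 > Display 4.
Give Email 120 more to hit its cap of 140 ; 390 left.
Affiliate: +60 to 90 (cap) ; 330 left.
Give Native 10 more to hit its cap of 30 ; 320 left.
Influencer: +140 to 150 (cap) ; 180 left.
Print takes 90 more to reach its cap of 100 ; 90 left.
Display: +90 (room for 140) → 100. Pool exhausted.
Total = 14×150 + 4×100 + 18×30 + 22×90 + 6×100 + 23×140 = 8840.

8840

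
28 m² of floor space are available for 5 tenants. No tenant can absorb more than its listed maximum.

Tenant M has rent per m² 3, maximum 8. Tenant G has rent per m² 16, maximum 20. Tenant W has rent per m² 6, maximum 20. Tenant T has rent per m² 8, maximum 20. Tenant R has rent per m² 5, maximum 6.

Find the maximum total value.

Highest rent per m² first: Tenant G 16 > Tenant T 8 > Tenant W 6 > Tenant R 5 > Tenant M 3.
Tenant G: +20 to 20 (cap) ; 8 left.
Only 8 left; Tenant T takes them to reach 8.
Total = 16×20 + 8×8 = 384.

384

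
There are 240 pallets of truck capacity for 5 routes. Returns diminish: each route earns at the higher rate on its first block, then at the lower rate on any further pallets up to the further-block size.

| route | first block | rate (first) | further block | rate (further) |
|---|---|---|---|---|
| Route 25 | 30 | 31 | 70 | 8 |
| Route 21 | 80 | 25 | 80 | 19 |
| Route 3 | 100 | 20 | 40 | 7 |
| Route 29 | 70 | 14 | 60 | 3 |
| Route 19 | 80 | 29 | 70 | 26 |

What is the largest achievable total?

6570

Treat each block as its own option and order by rate: Route 25/first 31 > Route 19/first 29 > Route 19/second 26 > Route 21/first 25 > Route 3/first 20 > Route 21/second 19 > Route 29/first 14 > Route 25/second 8 > Route 3/second 7 > Route 29/second 3.
Fill Route 25 first block (30 at 31) → 210 left.
Route 19 first at 29: fill all 80 → 130 left.
Route 19 second at 26: fill all 70 → 60 left.
Route 21 first at 25: only 60 left, fill 60.
Total = 31×30 + 29×80 + 26×70 + 25×60 = 6570.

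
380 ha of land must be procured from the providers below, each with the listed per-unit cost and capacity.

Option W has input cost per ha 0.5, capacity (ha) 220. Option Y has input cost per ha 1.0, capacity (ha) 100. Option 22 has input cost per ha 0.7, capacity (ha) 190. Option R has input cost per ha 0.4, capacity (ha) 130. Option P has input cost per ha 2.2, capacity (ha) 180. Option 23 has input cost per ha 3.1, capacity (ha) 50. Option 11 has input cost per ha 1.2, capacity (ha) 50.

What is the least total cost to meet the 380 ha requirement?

Cheapest first:
Take 130 from Option R at 0.4 — need 250 more.
Option W (0.5): use full 220 — 30 ha to go.
Option 22 at 0.7: take 30 of its 190 — requirement met.
Option Y, Option 11, Option P, Option 23: unused.
Cost = 130×0.4 + 220×0.5 + 30×0.7 = 183.

183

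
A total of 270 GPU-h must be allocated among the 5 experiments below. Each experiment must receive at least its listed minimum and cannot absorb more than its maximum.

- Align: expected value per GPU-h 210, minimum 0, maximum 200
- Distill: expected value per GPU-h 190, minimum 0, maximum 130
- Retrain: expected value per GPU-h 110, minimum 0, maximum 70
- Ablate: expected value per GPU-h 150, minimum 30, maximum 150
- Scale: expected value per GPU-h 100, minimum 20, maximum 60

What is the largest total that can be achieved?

52300

Meeting every minimum uses 0+0+0+30+20 = 50 GPU-h, leaving 220.
Order the experiments by expected value per GPU-h: Align 210 > Distill 190 > Ablate 150 > Retrain 110 > Scale 100.
Give Align 200 more to hit its cap of 200 — 20 left.
Distill: +20 (room for 130) → 20. Pool exhausted.
Total = 210×200 + 190×20 + 150×30 + 100×20 = 52300.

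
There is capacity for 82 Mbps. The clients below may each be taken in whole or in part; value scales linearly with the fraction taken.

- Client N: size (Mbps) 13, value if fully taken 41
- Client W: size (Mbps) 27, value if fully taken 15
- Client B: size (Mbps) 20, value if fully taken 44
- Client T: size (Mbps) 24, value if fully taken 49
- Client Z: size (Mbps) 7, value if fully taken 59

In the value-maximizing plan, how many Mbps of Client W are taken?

Rank by value-to-size ratio: Client Z 59/7≈8.43, Client N 41/13≈3.15, Client B 44/20≈2.2, Client T 49/24≈2.04, Client W 15/27≈0.556.
All 7 Mbps of Client Z fit (value 59) → 75 remain.
Client N: take in full, 13 Mbps for value 41 → 62 left.
All 20 Mbps of Client B fit (value 44) → 42 remain.
Client T: take in full, 24 Mbps for value 49 → 18 left.
18 Mbps left: a 18/27 share of Client W gives 15×18/27 = 10.

18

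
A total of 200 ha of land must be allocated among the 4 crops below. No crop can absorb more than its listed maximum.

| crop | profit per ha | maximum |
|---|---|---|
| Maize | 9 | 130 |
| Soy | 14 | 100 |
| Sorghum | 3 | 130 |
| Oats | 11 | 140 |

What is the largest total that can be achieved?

2500

Rank by profit per ha: Soy 14 > Oats 11 > Maize 9 > Sorghum 3.
Give Soy 100 to hit its cap of 100 — 100 left.
Oats has room for 140 but only 100 remain, so it gets 100.
Total = 14×100 + 11×100 = 2500.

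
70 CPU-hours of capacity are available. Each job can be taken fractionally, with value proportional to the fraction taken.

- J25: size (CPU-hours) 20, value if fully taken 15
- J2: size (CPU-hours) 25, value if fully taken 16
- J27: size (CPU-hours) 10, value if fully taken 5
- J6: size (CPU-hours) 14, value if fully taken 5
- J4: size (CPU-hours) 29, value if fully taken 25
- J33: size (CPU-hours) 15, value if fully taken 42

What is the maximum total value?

Best value per unit of size first: J33 42/15≈2.8, J4 25/29≈0.862, J25 15/20≈0.75, J2 16/25≈0.64, J27 5/10≈0.5, J6 5/14≈0.357.
All 15 CPU-hours of J33 fit (value 42) ; 55 remain.
J4: take in full, 29 CPU-hours for value 25 ; 26 left.
Take all of J25 (20 CPU-hours, value 15) ; 6 CPU-hours left.
Fill the last 6 CPU-hours with part of J2: 6/25 of it earns 3.84.
Total value = 85.84.

85.84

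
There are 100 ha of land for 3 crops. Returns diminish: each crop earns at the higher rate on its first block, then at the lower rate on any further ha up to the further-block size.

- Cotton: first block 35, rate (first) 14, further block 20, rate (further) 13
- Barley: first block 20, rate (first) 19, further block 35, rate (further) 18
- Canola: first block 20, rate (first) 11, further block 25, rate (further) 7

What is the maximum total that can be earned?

1630

Order all 6 blocks by rate: Barley/tier1 19 > Barley/tier2 18 > Cotton/tier1 14 > Cotton/tier2 13 > Canola/tier1 11 > Canola/tier2 7.
Fill Barley tier1 block (20 at 19) ; 80 left.
Fill Barley tier2 block (35 at 18) ; 45 left.
Fill Cotton tier1 block (35 at 14) ; 10 left.
Cotton/tier2: +10 of 20 at 13; pool empty.
Total = 19×20 + 18×35 + 14×35 + 13×10 = 1630.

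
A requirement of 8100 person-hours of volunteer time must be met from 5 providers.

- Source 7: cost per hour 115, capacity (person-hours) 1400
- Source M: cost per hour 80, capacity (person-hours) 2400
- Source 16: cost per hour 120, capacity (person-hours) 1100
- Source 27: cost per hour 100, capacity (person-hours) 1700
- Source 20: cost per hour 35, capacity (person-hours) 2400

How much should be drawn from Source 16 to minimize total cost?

200

Cheapest first:
Source 20 at 35: take all 2400 person-hours — 5700 still needed.
Take 2400 from Source M at 80 — need 3300 more.
Source 27 (100): use full 1700 — 1600 person-hours to go.
Source 7 at 115: take all 1400 person-hours — 200 still needed.
Source 16 (120): take the remaining 200 — done.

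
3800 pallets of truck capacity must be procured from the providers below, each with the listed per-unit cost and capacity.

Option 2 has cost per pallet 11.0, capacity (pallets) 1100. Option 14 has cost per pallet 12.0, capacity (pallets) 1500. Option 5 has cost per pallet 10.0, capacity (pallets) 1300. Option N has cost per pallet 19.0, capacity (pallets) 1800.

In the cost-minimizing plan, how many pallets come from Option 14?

1400

Fill from the cheapest provider first.
Option 5 (10.0): use full 1300 — 2500 pallets to go.
Take 1100 from Option 2 at 11.0 — need 1400 more.
Take 1400 from Option 14 at 12.0 to finish.
Option N: unused.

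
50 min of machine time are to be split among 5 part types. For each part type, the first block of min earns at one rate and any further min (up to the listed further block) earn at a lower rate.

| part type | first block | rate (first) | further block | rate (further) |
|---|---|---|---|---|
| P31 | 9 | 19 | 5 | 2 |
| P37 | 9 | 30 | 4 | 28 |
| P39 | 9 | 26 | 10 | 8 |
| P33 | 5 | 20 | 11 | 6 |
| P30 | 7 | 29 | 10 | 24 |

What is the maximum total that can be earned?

1273

Order all 10 blocks by rate: P37/T1 30 > P30/T1 29 > P37/T2 28 > P39/T1 26 > P30/T2 24 > P33/T1 20 > P31/T1 19 > P39/T2 8 > P33/T2 6 > P31/T2 2.
Fill P37 T1 block (9 at 30) ; 41 left.
P30 T1 at 29: fill all 7 ; 34 left.
Fill P37 T2 block (4 at 28) ; 30 left.
Fill P39 T1 block (9 at 26) ; 21 left.
Fill P30 T2 block (10 at 24) ; 11 left.
P33/T1 (20): +5 ; 6 left.
P31 T1 at 19: only 6 left, fill 6.
Total = 30×9 + 29×7 + 28×4 + 26×9 + 24×10 + 20×5 + 19×6 = 1273.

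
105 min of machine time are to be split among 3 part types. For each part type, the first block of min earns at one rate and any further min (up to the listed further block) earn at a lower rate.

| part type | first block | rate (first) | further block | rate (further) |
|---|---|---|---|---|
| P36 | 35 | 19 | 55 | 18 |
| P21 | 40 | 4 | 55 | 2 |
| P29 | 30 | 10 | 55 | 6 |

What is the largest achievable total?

1805

Order all 6 blocks by rate: P36/tier1 19 > P36/tier2 18 > P29/tier1 10 > P29/tier2 6 > P21/tier1 4 > P21/tier2 2.
P36 tier1 at 19: fill all 35 — 70 left.
Fill P36 tier2 block (55 at 18) — 15 left.
P29 tier1 at 10: only 15 left, fill 15.
Total = 19×35 + 18×55 + 10×15 = 1805.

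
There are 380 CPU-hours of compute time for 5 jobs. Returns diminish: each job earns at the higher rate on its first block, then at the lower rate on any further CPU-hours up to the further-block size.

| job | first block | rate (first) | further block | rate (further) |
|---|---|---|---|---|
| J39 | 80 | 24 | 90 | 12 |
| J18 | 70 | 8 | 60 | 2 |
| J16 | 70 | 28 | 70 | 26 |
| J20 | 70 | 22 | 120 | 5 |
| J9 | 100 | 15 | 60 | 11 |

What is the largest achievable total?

Order all 10 blocks by rate: J16/T1 28 > J16/T2 26 > J39/T1 24 > J20/T1 22 > J9/T1 15 > J39/T2 12 > J9/T2 11 > J18/T1 8 > J20/T2 5 > J18/T2 2.
Fill J16 T1 block (70 at 28) → 310 left.
J16 T2 at 26: fill all 70 → 240 left.
J39/T1 (24): +80 → 160 left.
J20/T1 (22): +70 → 90 left.
90 remain; put them into J9 T1 at 15.
Total = 28×70 + 26×70 + 24×80 + 22×70 + 15×90 = 8590.

8590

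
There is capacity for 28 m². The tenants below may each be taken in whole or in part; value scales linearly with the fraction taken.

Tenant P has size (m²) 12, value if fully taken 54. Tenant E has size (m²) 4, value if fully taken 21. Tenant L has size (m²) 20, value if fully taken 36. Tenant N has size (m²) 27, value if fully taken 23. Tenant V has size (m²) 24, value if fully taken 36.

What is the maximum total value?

Best value per unit of size first: Tenant E 21/4≈5.25, Tenant P 54/12≈4.5, Tenant L 36/20≈1.8, Tenant V 36/24≈1.5, Tenant N 23/27≈0.852.
All 4 m² of Tenant E fit (value 21) → 24 remain.
Tenant P: take in full, 12 m² for value 54 → 12 left.
12 m² left: a 12/20 share of Tenant L gives 36×12/20 = 21.6.
Total value = 96.6.

96.6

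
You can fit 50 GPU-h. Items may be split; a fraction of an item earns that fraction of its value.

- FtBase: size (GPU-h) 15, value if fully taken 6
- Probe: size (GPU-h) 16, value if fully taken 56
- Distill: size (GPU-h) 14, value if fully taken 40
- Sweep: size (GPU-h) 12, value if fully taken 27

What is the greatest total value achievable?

Best value per unit of size first: Probe 56/16≈3.5, Distill 40/14≈2.86, Sweep 27/12≈2.25, FtBase 6/15≈0.4.
All 16 GPU-h of Probe fit (value 56) → 34 remain.
Take all of Distill (14 GPU-h, value 40) → 20 GPU-h left.
Take all of Sweep (12 GPU-h, value 27) → 8 GPU-h left.
Only 8 GPU-h remain; take 8/15 of FtBase for value 6×8/15 = 3.2.
Total value = 126.2.

126.2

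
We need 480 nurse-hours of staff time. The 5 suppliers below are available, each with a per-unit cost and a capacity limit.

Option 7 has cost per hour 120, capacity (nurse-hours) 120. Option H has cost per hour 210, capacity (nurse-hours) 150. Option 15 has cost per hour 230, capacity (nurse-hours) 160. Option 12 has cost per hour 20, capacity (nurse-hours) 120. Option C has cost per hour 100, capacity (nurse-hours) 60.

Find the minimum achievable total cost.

Use suppliers in increasing cost order.
Option 12 at 20: take all 120 nurse-hours — 360 still needed.
Option C (100): use full 60 — 300 nurse-hours to go.
Option 7 at 120: take all 120 nurse-hours — 180 still needed.
Take 150 from Option H at 210 — need 30 more.
Take 30 from Option 15 at 230 to finish.
Cost = 120×20 + 60×100 + 120×120 + 150×210 + 30×230 = 61200.

61200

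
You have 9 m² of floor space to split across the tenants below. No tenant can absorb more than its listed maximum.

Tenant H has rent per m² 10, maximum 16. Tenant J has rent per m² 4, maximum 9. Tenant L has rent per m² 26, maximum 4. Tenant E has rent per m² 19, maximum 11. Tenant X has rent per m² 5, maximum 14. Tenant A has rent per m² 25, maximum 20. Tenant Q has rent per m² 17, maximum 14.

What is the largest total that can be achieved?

229

Order the tenants by rent per m²: Tenant L 26 > Tenant A 25 > Tenant E 19 > Tenant Q 17 > Tenant H 10 > Tenant X 5 > Tenant J 4.
Tenant L takes 4 to reach its cap of 4 — 5 left.
Tenant A has room for 20 but only 5 remain, so it gets 5.
Total = 26×4 + 25×5 = 229.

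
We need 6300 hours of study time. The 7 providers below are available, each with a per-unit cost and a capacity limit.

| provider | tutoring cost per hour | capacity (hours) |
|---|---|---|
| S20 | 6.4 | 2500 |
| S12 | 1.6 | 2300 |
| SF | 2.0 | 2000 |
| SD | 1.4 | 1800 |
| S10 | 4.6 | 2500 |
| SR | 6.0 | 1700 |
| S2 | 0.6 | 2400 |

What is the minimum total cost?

Use providers in increasing cost order.
S2 (0.6): use full 2400 — 3900 hours to go.
SD at 1.4: take all 1800 hours — 2100 still needed.
Take 2100 from S12 at 1.6 to finish.
SF, S10, SR, S20: unused.
Cost = 2400×0.6 + 1800×1.4 + 2100×1.6 = 7320.

7320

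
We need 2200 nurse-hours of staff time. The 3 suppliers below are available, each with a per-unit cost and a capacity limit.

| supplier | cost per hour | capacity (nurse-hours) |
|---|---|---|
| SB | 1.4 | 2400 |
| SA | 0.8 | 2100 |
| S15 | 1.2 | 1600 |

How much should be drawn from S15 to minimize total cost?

Fill from the cheapest supplier first.
SA at 0.8: take all 2100 nurse-hours → 100 still needed.
S15 (1.2): take the remaining 100 → done.
SB: unused.

100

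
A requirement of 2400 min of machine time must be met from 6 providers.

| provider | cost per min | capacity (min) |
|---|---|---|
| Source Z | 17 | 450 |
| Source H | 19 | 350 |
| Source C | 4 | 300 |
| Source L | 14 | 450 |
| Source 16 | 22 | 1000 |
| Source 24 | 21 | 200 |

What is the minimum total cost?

Cheapest first:
Source C at 4: take all 300 min ; 2100 still needed.
Source L (14): use full 450 ; 1650 min to go.
Take 450 from Source Z at 17 ; need 1200 more.
Take 350 from Source H at 19 ; need 850 more.
Take 200 from Source 24 at 21 ; need 650 more.
Take 650 from Source 16 at 22 to finish.
Cost = 300×4 + 450×14 + 450×17 + 350×19 + 200×21 + 650×22 = 40300.

40300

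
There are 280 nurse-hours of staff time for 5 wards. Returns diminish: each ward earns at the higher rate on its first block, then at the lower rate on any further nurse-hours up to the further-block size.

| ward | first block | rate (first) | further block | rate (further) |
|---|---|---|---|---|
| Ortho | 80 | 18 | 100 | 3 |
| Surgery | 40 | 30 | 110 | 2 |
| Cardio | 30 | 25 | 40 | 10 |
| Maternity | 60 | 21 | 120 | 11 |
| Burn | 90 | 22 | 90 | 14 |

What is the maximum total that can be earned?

6270

Rank every tier by rate: Surgery/tier1 30 > Cardio/tier1 25 > Burn/tier1 22 > Maternity/tier1 21 > Ortho/tier1 18 > Burn/tier2 14 > Maternity/tier2 11 > Cardio/tier2 10 > Ortho/tier2 3 > Surgery/tier2 2.
Fill Surgery tier1 block (40 at 30) ; 240 left.
Fill Cardio tier1 block (30 at 25) ; 210 left.
Burn/tier1 (22): +90 ; 120 left.
Fill Maternity tier1 block (60 at 21) ; 60 left.
Ortho/tier1: +60 of 80 at 18; pool empty.
Total = 30×40 + 25×30 + 22×90 + 21×60 + 18×60 = 6270.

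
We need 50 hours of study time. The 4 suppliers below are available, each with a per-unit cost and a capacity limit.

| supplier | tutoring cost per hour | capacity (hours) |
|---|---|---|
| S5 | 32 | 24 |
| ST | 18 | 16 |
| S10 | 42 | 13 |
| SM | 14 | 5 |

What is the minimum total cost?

Fill from the cheapest supplier first.
Take 5 from SM at 14 ; need 45 more.
ST at 18: take all 16 hours ; 29 still needed.
S5 at 32: take all 24 hours ; 5 still needed.
S10 at 42: take 5 of its 13 ; requirement met.
Cost = 5×14 + 16×18 + 24×32 + 5×42 = 1336.

1336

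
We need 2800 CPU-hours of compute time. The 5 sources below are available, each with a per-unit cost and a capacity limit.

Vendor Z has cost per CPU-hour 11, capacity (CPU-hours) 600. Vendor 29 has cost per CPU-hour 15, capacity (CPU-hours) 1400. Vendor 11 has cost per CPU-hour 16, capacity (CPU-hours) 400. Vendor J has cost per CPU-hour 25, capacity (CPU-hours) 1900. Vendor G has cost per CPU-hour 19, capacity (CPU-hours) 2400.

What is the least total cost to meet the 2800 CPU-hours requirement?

Fill from the cheapest source first.
Vendor Z at 11: take all 600 CPU-hours — 2200 still needed.
Vendor 29 at 15: take all 1400 CPU-hours — 800 still needed.
Vendor 11 (16): use full 400 — 400 CPU-hours to go.
Take 400 from Vendor G at 19 to finish.
Vendor J: unused.
Cost = 600×11 + 1400×15 + 400×16 + 400×19 = 41600.

41600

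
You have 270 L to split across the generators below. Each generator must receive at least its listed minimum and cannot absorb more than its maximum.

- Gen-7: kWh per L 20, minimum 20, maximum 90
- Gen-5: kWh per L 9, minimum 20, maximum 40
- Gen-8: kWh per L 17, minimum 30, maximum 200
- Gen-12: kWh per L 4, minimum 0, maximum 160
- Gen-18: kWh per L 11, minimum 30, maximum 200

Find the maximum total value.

4520

Meeting every minimum uses 20+20+30+0+30 = 100 L, leaving 170.
Rank by kWh per L: Gen-7 20 > Gen-8 17 > Gen-18 11 > Gen-5 9 > Gen-12 4.
Gen-7 takes 70 more to reach its cap of 90 → 100 left.
Only 100 left; Gen-8 takes them to reach 130.
Total = 20×90 + 9×20 + 17×130 + 11×30 = 4520.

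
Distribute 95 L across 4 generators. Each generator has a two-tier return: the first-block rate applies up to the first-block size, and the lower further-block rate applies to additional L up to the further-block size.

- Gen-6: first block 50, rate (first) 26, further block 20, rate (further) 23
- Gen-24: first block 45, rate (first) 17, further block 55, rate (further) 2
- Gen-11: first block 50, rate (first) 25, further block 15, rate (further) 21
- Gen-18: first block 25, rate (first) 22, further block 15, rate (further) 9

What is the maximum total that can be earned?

2425

Rank every tier by rate: Gen-6/first 26 > Gen-11/first 25 > Gen-6/second 23 > Gen-18/first 22 > Gen-11/second 21 > Gen-24/first 17 > Gen-18/second 9 > Gen-24/second 2.
Fill Gen-6 first block (50 at 26) ; 45 left.
Gen-11 first at 25: only 45 left, fill 45.
Total = 26×50 + 25×45 = 2425.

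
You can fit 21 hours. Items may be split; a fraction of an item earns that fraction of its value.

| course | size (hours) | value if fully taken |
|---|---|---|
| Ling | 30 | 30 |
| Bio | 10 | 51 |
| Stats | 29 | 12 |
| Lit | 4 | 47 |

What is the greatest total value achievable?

Best value per unit of size first: Lit 47/4≈11.8, Bio 51/10≈5.1, Ling 30/30≈1, Stats 12/29≈0.414.
All 4 hours of Lit fit (value 47) — 17 remain.
All 10 hours of Bio fit (value 51) — 7 remain.
7 hours left: a 7/30 share of Ling gives 30×7/30 = 7.
Total value = 105.

105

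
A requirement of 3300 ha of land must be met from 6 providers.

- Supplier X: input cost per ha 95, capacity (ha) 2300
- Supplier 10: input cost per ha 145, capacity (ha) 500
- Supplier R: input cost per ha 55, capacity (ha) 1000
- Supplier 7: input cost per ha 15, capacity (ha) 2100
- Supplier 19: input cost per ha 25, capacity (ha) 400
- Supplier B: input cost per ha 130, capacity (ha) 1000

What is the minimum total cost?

85500

Cheapest first:
Supplier 7 (15): use full 2100 → 1200 ha to go.
Supplier 19 at 25: take all 400 ha → 800 still needed.
Supplier R at 55: take 800 of its 1000 → requirement met.
Supplier X, Supplier B, Supplier 10: unused.
Cost = 2100×15 + 400×25 + 800×55 = 85500.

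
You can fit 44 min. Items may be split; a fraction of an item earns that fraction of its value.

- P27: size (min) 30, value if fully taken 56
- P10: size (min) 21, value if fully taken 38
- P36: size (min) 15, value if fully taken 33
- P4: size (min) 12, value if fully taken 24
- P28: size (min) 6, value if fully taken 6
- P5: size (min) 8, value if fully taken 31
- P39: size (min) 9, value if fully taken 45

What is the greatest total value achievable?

Rank by value-to-size ratio: P39 45/9≈5, P5 31/8≈3.88, P36 33/15≈2.2, P4 24/12≈2, P27 56/30≈1.87, P10 38/21≈1.81, P28 6/6≈1.
All 9 min of P39 fit (value 45) — 35 remain.
Take all of P5 (8 min, value 31) — 27 min left.
All 15 min of P36 fit (value 33) — 12 remain.
All 12 min of P4 fit (value 24) — 0 remain.
Total value = 133.

133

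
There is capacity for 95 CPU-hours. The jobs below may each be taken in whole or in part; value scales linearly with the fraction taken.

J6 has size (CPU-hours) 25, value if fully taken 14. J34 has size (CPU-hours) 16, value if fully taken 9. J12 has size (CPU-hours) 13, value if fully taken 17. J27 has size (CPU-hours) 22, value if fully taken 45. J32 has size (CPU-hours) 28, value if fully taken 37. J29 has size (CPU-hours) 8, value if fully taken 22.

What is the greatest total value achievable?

Sort by value density: J29 22/8≈2.75, J27 45/22≈2.05, J32 37/28≈1.32, J12 17/13≈1.31, J34 9/16≈0.562, J6 14/25≈0.56.
All 8 CPU-hours of J29 fit (value 22) → 87 remain.
J27: take in full, 22 CPU-hours for value 45 → 65 left.
All 28 CPU-hours of J32 fit (value 37) → 37 remain.
Take all of J12 (13 CPU-hours, value 17) → 24 CPU-hours left.
J34: take in full, 16 CPU-hours for value 9 → 8 left.
Only 8 CPU-hours remain; take 8/25 of J6 for value 14×8/25 = 4.48.
Total value = 134.48.

134.48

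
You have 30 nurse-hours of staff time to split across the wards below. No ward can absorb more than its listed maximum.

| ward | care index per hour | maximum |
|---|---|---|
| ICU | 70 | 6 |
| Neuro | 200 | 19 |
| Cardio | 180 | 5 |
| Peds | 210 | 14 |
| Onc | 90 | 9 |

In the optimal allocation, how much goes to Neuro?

16

Highest care index per hour first: Peds 210 > Neuro 200 > Cardio 180 > Onc 90 > ICU 70.
Give Peds 14 to hit its cap of 14 ; 16 left.
Neuro has room for 19 but only 16 remain, so it gets 16.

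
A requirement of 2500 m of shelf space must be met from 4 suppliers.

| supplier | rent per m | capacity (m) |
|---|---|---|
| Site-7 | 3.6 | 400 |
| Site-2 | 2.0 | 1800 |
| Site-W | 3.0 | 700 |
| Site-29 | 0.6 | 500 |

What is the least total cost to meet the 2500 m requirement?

Fill from the cheapest supplier first.
Site-29 at 0.6: take all 500 m ; 2000 still needed.
Site-2 (2.0): use full 1800 ; 200 m to go.
Take 200 from Site-W at 3.0 to finish.
Site-7: unused.
Cost = 500×0.6 + 1800×2.0 + 200×3.0 = 4500.

4500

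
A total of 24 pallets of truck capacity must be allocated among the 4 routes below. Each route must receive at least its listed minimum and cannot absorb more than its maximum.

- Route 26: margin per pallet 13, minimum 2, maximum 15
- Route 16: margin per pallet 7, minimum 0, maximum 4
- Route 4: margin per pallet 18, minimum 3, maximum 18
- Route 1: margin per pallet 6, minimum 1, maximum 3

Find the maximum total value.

395

Meeting every minimum uses 2+0+3+1 = 6 pallets, leaving 18.
Order the routes by margin per pallet: Route 4 18 > Route 26 13 > Route 16 7 > Route 1 6.
Give Route 4 15 more to hit its cap of 18 ; 3 left.
Only 3 left; Route 26 takes them to reach 5.
Total = 13×5 + 18×18 + 6×1 = 395.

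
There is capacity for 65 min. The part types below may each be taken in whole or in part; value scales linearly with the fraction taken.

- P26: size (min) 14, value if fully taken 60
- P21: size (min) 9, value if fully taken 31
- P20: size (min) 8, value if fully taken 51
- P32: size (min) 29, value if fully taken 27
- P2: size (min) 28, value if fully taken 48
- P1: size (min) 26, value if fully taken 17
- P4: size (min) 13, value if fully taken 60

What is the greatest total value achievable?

238

Best value per unit of size first: P20 51/8≈6.38, P4 60/13≈4.62, P26 60/14≈4.29, P21 31/9≈3.44, P2 48/28≈1.71, P32 27/29≈0.931, P1 17/26≈0.654.
P20: take in full, 8 min for value 51 — 57 left.
P4: take in full, 13 min for value 60 — 44 left.
P26: take in full, 14 min for value 60 — 30 left.
P21: take in full, 9 min for value 31 — 21 left.
21 min left: a 21/28 share of P2 gives 48×21/28 = 36.
Total value = 238.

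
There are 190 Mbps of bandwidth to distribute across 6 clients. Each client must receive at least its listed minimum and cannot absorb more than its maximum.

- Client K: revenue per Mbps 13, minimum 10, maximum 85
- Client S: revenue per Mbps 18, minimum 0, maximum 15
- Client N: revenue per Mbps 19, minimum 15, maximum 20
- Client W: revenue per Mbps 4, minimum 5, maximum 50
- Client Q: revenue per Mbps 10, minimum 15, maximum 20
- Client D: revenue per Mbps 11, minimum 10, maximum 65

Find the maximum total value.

Meeting every minimum uses 10+0+15+5+15+10 = 55 Mbps, leaving 135.
Rank by revenue per Mbps: Client N 19 > Client S 18 > Client K 13 > Client D 11 > Client Q 10 > Client W 4.
Give Client N 5 more to hit its cap of 20 → 130 left.
Client S takes 15 more to reach its cap of 15 → 115 left.
Client K takes 75 more to reach its cap of 85 → 40 left.
Client D has room for 55 more but only 40 remain, so it gets 50.
Total = 13×85 + 18×15 + 19×20 + 4×5 + 10×15 + 11×50 = 2475.

2475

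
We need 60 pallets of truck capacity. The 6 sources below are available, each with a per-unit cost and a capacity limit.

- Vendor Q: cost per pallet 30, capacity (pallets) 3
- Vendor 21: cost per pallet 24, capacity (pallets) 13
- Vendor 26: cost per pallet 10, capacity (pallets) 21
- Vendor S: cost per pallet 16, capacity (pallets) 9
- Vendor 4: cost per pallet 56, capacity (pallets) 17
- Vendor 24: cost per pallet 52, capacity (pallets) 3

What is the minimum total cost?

Cheapest first:
Vendor 26 at 10: take all 21 pallets — 39 still needed.
Take 9 from Vendor S at 16 — need 30 more.
Vendor 21 (24): use full 13 — 17 pallets to go.
Vendor Q at 30: take all 3 pallets — 14 still needed.
Take 3 from Vendor 24 at 52 — need 11 more.
Vendor 4 at 56: take 11 of its 17 — requirement met.
Cost = 21×10 + 9×16 + 13×24 + 3×30 + 3×52 + 11×56 = 1528.

1528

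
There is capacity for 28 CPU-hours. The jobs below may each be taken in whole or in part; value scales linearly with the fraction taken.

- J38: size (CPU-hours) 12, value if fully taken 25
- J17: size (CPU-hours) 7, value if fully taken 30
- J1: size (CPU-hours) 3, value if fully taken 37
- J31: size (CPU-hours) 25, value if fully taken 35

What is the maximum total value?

100.4

Sort by value density: J1 37/3≈12.3, J17 30/7≈4.29, J38 25/12≈2.08, J31 35/25≈1.4.
J1: take in full, 3 CPU-hours for value 37 ; 25 left.
All 7 CPU-hours of J17 fit (value 30) ; 18 remain.
All 12 CPU-hours of J38 fit (value 25) ; 6 remain.
Fill the last 6 CPU-hours with part of J31: 6/25 of it earns 8.4.
Total value = 100.4.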